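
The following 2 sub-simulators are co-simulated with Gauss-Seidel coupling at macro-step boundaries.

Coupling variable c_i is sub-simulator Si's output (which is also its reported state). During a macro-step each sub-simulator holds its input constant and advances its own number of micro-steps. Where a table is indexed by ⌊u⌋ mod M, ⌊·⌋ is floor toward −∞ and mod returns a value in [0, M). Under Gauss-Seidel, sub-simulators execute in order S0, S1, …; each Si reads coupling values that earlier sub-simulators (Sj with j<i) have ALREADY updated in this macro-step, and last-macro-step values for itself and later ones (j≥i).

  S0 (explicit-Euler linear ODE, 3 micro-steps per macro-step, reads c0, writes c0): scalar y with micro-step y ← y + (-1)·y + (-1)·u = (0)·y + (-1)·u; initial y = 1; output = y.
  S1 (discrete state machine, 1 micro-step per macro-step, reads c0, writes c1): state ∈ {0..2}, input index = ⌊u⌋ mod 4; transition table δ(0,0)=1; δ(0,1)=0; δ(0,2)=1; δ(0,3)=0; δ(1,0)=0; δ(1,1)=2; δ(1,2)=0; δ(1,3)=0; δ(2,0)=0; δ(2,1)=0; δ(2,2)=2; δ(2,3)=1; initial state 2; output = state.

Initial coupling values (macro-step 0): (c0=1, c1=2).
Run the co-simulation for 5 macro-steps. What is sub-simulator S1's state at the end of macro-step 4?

S1 state at macro-step 4 = 2

macro 1: S0 reads c0=1 → after 3×micro: -1; S1 reads c0=-1 → after 1×micro: 1 ⇒ (c0=-1, c1=1)
macro 2: S0 reads c0=-1 → after 3×micro: 1; S1 reads c0=1 → after 1×micro: 2 ⇒ (c0=1, c1=2)
macro 3: S0 reads c0=1 → after 3×micro: -1; S1 reads c0=-1 → after 1×micro: 1 ⇒ (c0=-1, c1=1)
macro 4: S0 reads c0=-1 → after 3×micro: 1; S1 reads c0=1 → after 1×micro: 2 ⇒ (c0=1, c1=2)
macro 5: S0 reads c0=1 → after 3×micro: -1; S1 reads c0=-1 → after 1×micro: 1 ⇒ (c0=-1, c1=1)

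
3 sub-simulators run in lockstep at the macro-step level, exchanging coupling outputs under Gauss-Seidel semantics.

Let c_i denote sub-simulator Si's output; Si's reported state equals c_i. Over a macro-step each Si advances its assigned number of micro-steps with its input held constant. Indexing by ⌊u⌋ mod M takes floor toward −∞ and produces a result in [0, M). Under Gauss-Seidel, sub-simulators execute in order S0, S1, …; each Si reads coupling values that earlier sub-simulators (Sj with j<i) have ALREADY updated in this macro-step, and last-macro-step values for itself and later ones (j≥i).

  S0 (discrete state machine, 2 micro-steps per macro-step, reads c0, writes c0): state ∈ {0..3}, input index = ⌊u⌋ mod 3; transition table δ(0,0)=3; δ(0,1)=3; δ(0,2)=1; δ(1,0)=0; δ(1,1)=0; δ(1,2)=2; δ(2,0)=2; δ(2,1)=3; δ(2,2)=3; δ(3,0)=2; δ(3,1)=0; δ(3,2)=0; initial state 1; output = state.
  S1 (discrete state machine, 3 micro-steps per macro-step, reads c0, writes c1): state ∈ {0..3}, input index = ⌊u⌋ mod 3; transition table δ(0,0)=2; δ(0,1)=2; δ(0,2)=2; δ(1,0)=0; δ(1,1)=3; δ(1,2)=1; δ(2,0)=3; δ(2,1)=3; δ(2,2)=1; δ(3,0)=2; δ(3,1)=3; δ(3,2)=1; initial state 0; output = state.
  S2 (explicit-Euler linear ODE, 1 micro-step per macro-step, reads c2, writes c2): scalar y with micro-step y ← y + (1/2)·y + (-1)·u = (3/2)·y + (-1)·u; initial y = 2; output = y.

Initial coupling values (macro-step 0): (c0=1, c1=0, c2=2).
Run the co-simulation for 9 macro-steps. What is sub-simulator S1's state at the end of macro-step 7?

S1 state at macro-step 7 = 3

macro 1: S0 reads c0=1 → after 2×micro: 3; S1 reads c0=3 → after 3×micro: 2; S2 reads c2=2 → after 1×micro: 1 ⇒ (c0=3, c1=2, c2=1)
macro 2: S0 reads c0=3 → after 2×micro: 2; S1 reads c0=2 → after 3×micro: 1; S2 reads c2=1 → after 1×micro: 1/2 ⇒ (c0=2, c1=1, c2=1/2)
macro 3: S0 reads c0=2 → after 2×micro: 0; S1 reads c0=0 → after 3×micro: 3; S2 reads c2=1/2 → after 1×micro: 1/4 ⇒ (c0=0, c1=3, c2=1/4)
macro 4: S0 reads c0=0 → after 2×micro: 2; S1 reads c0=2 → after 3×micro: 1; S2 reads c2=1/4 → after 1×micro: 1/8 ⇒ (c0=2, c1=1, c2=1/8)
macro 5: S0 reads c0=2 → after 2×micro: 0; S1 reads c0=0 → after 3×micro: 3; S2 reads c2=1/8 → after 1×micro: 1/16 ⇒ (c0=0, c1=3, c2=1/16)
macro 6: S0 reads c0=0 → after 2×micro: 2; S1 reads c0=2 → after 3×micro: 1; S2 reads c2=1/16 → after 1×micro: 1/32 ⇒ (c0=2, c1=1, c2=1/32)
macro 7: S0 reads c0=2 → after 2×micro: 0; S1 reads c0=0 → after 3×micro: 3; S2 reads c2=1/32 → after 1×micro: 1/64 ⇒ (c0=0, c1=3, c2=1/64)
macro 8: S0 reads c0=0 → after 2×micro: 2; S1 reads c0=2 → after 3×micro: 1; S2 reads c2=1/64 → after 1×micro: 1/128 ⇒ (c0=2, c1=1, c2=1/128)
macro 9: S0 reads c0=2 → after 2×micro: 0; S1 reads c0=0 → after 3×micro: 3; S2 reads c2=1/128 → after 1×micro: 1/256 ⇒ (c0=0, c1=3, c2=1/256)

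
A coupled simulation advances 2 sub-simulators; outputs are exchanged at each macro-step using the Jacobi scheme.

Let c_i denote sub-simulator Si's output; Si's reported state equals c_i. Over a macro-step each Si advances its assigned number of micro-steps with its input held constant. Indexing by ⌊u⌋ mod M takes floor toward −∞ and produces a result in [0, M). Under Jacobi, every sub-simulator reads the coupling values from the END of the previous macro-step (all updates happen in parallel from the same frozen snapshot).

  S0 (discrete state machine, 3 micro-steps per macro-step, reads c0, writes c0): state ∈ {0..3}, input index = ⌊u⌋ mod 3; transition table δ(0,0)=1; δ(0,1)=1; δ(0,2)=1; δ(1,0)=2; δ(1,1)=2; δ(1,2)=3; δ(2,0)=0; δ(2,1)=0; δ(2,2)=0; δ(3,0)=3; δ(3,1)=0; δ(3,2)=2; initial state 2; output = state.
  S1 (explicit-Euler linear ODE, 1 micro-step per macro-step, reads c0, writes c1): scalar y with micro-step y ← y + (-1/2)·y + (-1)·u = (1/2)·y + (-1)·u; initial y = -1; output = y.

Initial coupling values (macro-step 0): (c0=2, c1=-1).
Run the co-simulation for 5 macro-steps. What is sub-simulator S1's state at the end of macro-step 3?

macro 1: S0 reads c0=2 → after 3×micro: 3; S1 reads c0=2 → after 1×micro: -5/2 ⇒ (c0=3, c1=-5/2)
macro 2: S0 reads c0=3 → after 3×micro: 3; S1 reads c0=3 → after 1×micro: -17/4 ⇒ (c0=3, c1=-17/4)
macro 3: S0 reads c0=3 → after 3×micro: 3; S1 reads c0=3 → after 1×micro: -41/8 ⇒ (c0=3, c1=-41/8)
macro 4: S0 reads c0=3 → after 3×micro: 3; S1 reads c0=3 → after 1×micro: -89/16 ⇒ (c0=3, c1=-89/16)
macro 5: S0 reads c0=3 → after 3×micro: 3; S1 reads c0=3 → after 1×micro: -185/32 ⇒ (c0=3, c1=-185/32)

S1 state at macro-step 3 = -41/8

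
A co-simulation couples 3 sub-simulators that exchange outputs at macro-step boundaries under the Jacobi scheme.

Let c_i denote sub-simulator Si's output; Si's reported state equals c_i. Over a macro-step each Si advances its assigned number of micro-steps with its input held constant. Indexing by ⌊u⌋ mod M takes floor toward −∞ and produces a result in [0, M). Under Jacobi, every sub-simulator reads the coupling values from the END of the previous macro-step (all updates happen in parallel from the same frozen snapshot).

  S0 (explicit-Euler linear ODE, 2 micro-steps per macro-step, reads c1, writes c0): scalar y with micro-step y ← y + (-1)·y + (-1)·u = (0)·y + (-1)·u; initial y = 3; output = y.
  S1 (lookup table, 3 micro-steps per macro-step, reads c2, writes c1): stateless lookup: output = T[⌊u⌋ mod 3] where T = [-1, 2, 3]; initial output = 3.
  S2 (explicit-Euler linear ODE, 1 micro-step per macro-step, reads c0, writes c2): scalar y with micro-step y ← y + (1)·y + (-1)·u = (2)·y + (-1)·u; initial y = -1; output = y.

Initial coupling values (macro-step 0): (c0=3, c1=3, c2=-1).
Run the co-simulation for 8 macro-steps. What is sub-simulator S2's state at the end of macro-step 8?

S2 state at macro-step 8 = -281

macro 1: S0 reads c1=3 → after 2×micro: -3; S1 reads c2=-1 → after 3×micro: 3; S2 reads c0=3 → after 1×micro: -5 ⇒ (c0=-3, c1=3, c2=-5)
macro 2: S0 reads c1=3 → after 2×micro: -3; S1 reads c2=-5 → after 3×micro: 2; S2 reads c0=-3 → after 1×micro: -7 ⇒ (c0=-3, c1=2, c2=-7)
macro 3: S0 reads c1=2 → after 2×micro: -2; S1 reads c2=-7 → after 3×micro: 3; S2 reads c0=-3 → after 1×micro: -11 ⇒ (c0=-2, c1=3, c2=-11)
macro 4: S0 reads c1=3 → after 2×micro: -3; S1 reads c2=-11 → after 3×micro: 2; S2 reads c0=-2 → after 1×micro: -20 ⇒ (c0=-3, c1=2, c2=-20)
macro 5: S0 reads c1=2 → after 2×micro: -2; S1 reads c2=-20 → after 3×micro: 2; S2 reads c0=-3 → after 1×micro: -37 ⇒ (c0=-2, c1=2, c2=-37)
macro 6: S0 reads c1=2 → after 2×micro: -2; S1 reads c2=-37 → after 3×micro: 3; S2 reads c0=-2 → after 1×micro: -72 ⇒ (c0=-2, c1=3, c2=-72)
macro 7: S0 reads c1=3 → after 2×micro: -3; S1 reads c2=-72 → after 3×micro: -1; S2 reads c0=-2 → after 1×micro: -142 ⇒ (c0=-3, c1=-1, c2=-142)
macro 8: S0 reads c1=-1 → after 2×micro: 1; S1 reads c2=-142 → after 3×micro: 3; S2 reads c0=-3 → after 1×micro: -281 ⇒ (c0=1, c1=3, c2=-281)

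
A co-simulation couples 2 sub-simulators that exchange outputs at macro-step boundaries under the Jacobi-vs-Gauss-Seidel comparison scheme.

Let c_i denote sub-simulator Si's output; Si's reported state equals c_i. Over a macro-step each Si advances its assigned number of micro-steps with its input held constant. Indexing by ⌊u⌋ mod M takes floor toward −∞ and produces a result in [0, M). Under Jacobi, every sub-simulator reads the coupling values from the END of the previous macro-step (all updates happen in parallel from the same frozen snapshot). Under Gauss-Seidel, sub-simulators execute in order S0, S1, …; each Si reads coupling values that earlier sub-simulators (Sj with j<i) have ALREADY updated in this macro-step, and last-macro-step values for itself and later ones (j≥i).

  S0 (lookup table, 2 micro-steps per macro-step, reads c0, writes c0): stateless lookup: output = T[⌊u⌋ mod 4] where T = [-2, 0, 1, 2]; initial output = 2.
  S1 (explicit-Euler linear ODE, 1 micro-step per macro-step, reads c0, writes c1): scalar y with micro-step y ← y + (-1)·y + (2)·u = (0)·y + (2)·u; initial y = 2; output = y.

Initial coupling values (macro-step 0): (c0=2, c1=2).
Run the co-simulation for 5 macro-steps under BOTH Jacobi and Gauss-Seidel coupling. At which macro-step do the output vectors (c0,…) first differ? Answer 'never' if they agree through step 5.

first divergence at macro-step: 1

[Jacobi] macro 1: S0 reads c0=2 → after 2×micro: 1; S1 reads c0=2 → after 1×micro: 4 ⇒ (c0=1, c1=4)
[Jacobi] macro 2: S0 reads c0=1 → after 2×micro: 0; S1 reads c0=1 → after 1×micro: 2 ⇒ (c0=0, c1=2)
[Jacobi] macro 3: S0 reads c0=0 → after 2×micro: -2; S1 reads c0=0 → after 1×micro: 0 ⇒ (c0=-2, c1=0)
[Jacobi] macro 4: S0 reads c0=-2 → after 2×micro: 1; S1 reads c0=-2 → after 1×micro: -4 ⇒ (c0=1, c1=-4)
[Jacobi] macro 5: S0 reads c0=1 → after 2×micro: 0; S1 reads c0=1 → after 1×micro: 2 ⇒ (c0=0, c1=2)
[Gauss-Seidel] macro 1: S0 reads c0=2 → after 2×micro: 1; S1 reads c0=1 → after 1×micro: 2 ⇒ (c0=1, c1=2)
[Gauss-Seidel] macro 2: S0 reads c0=1 → after 2×micro: 0; S1 reads c0=0 → after 1×micro: 0 ⇒ (c0=0, c1=0)
[Gauss-Seidel] macro 3: S0 reads c0=0 → after 2×micro: -2; S1 reads c0=-2 → after 1×micro: -4 ⇒ (c0=-2, c1=-4)
[Gauss-Seidel] macro 4: S0 reads c0=-2 → after 2×micro: 1; S1 reads c0=1 → after 1×micro: 2 ⇒ (c0=1, c1=2)
[Gauss-Seidel] macro 5: S0 reads c0=1 → after 2×micro: 0; S1 reads c0=0 → after 1×micro: 0 ⇒ (c0=0, c1=0)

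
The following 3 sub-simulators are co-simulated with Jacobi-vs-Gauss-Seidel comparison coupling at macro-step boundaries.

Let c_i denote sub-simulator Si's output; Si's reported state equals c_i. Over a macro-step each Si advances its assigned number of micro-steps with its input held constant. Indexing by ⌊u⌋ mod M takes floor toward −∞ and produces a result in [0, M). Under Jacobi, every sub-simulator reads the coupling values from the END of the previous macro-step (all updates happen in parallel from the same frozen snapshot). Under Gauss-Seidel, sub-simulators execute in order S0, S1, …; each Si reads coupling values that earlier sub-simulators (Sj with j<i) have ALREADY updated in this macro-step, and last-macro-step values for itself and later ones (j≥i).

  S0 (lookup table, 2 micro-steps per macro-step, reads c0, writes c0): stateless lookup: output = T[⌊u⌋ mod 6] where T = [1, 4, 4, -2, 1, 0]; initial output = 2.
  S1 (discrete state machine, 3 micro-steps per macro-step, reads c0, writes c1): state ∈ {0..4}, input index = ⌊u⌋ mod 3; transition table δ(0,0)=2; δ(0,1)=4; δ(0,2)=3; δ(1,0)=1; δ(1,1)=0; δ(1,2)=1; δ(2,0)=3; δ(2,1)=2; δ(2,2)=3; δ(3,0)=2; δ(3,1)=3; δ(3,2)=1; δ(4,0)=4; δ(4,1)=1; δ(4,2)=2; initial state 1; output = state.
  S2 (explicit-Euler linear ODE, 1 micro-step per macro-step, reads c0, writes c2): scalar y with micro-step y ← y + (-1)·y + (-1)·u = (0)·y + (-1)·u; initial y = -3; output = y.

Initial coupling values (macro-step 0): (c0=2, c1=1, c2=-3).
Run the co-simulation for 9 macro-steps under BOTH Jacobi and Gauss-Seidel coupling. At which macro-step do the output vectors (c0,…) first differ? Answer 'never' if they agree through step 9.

[Jacobi] macro 1: S0 reads c0=2 → after 2×micro: 4; S1 reads c0=2 → after 3×micro: 1; S2 reads c0=2 → after 1×micro: -2 ⇒ (c0=4, c1=1, c2=-2)
[Jacobi] macro 2: S0 reads c0=4 → after 2×micro: 1; S1 reads c0=4 → after 3×micro: 1; S2 reads c0=4 → after 1×micro: -4 ⇒ (c0=1, c1=1, c2=-4)
[Jacobi] macro 3: S0 reads c0=1 → after 2×micro: 4; S1 reads c0=1 → after 3×micro: 1; S2 reads c0=1 → after 1×micro: -1 ⇒ (c0=4, c1=1, c2=-1)
[Jacobi] macro 4: S0 reads c0=4 → after 2×micro: 1; S1 reads c0=4 → after 3×micro: 1; S2 reads c0=4 → after 1×micro: -4 ⇒ (c0=1, c1=1, c2=-4)
[Jacobi] macro 5: S0 reads c0=1 → after 2×micro: 4; S1 reads c0=1 → after 3×micro: 1; S2 reads c0=1 → after 1×micro: -1 ⇒ (c0=4, c1=1, c2=-1)
[Jacobi] macro 6: S0 reads c0=4 → after 2×micro: 1; S1 reads c0=4 → after 3×micro: 1; S2 reads c0=4 → after 1×micro: -4 ⇒ (c0=1, c1=1, c2=-4)
[Jacobi] macro 7: S0 reads c0=1 → after 2×micro: 4; S1 reads c0=1 → after 3×micro: 1; S2 reads c0=1 → after 1×micro: -1 ⇒ (c0=4, c1=1, c2=-1)
[Jacobi] macro 8: S0 reads c0=4 → after 2×micro: 1; S1 reads c0=4 → after 3×micro: 1; S2 reads c0=4 → after 1×micro: -4 ⇒ (c0=1, c1=1, c2=-4)
[Jacobi] macro 9: S0 reads c0=1 → after 2×micro: 4; S1 reads c0=1 → after 3×micro: 1; S2 reads c0=1 → after 1×micro: -1 ⇒ (c0=4, c1=1, c2=-1)
[Gauss-Seidel] macro 1: S0 reads c0=2 → after 2×micro: 4; S1 reads c0=4 → after 3×micro: 1; S2 reads c0=4 → after 1×micro: -4 ⇒ (c0=4, c1=1, c2=-4)
[Gauss-Seidel] macro 2: S0 reads c0=4 → after 2×micro: 1; S1 reads c0=1 → after 3×micro: 1; S2 reads c0=1 → after 1×micro: -1 ⇒ (c0=1, c1=1, c2=-1)
[Gauss-Seidel] macro 3: S0 reads c0=1 → after 2×micro: 4; S1 reads c0=4 → after 3×micro: 1; S2 reads c0=4 → after 1×micro: -4 ⇒ (c0=4, c1=1, c2=-4)
[Gauss-Seidel] macro 4: S0 reads c0=4 → after 2×micro: 1; S1 reads c0=1 → after 3×micro: 1; S2 reads c0=1 → after 1×micro: -1 ⇒ (c0=1, c1=1, c2=-1)
[Gauss-Seidel] macro 5: S0 reads c0=1 → after 2×micro: 4; S1 reads c0=4 → after 3×micro: 1; S2 reads c0=4 → after 1×micro: -4 ⇒ (c0=4, c1=1, c2=-4)
[Gauss-Seidel] macro 6: S0 reads c0=4 → after 2×micro: 1; S1 reads c0=1 → after 3×micro: 1; S2 reads c0=1 → after 1×micro: -1 ⇒ (c0=1, c1=1, c2=-1)
[Gauss-Seidel] macro 7: S0 reads c0=1 → after 2×micro: 4; S1 reads c0=4 → after 3×micro: 1; S2 reads c0=4 → after 1×micro: -4 ⇒ (c0=4, c1=1, c2=-4)
[Gauss-Seidel] macro 8: S0 reads c0=4 → after 2×micro: 1; S1 reads c0=1 → after 3×micro: 1; S2 reads c0=1 → after 1×micro: -1 ⇒ (c0=1, c1=1, c2=-1)
[Gauss-Seidel] macro 9: S0 reads c0=1 → after 2×micro: 4; S1 reads c0=4 → after 3×micro: 1; S2 reads c0=4 → after 1×micro: -4 ⇒ (c0=4, c1=1, c2=-4)

first divergence at macro-step: 1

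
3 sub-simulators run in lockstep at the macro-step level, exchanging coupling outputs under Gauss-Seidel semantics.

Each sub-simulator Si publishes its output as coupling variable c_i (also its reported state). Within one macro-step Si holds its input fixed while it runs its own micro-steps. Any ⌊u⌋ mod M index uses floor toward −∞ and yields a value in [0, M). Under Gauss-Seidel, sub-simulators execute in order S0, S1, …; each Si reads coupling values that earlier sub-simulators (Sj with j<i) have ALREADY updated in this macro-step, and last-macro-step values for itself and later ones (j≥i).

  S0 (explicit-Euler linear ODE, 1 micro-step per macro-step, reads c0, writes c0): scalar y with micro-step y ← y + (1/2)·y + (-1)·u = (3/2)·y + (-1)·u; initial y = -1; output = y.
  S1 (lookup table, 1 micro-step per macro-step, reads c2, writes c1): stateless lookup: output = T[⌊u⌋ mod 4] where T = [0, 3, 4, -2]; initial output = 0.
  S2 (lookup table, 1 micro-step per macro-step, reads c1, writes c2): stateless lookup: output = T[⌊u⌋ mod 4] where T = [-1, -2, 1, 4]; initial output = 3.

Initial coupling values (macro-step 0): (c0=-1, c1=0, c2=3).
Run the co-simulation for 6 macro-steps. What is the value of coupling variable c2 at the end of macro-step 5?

c2 at macro-step 5 = 4

macro 1: S0 reads c0=-1 → after 1×micro: -1/2; S1 reads c2=3 → after 1×micro: -2; S2 reads c1=-2 → after 1×micro: 1 ⇒ (c0=-1/2, c1=-2, c2=1)
macro 2: S0 reads c0=-1/2 → after 1×micro: -1/4; S1 reads c2=1 → after 1×micro: 3; S2 reads c1=3 → after 1×micro: 4 ⇒ (c0=-1/4, c1=3, c2=4)
macro 3: S0 reads c0=-1/4 → after 1×micro: -1/8; S1 reads c2=4 → after 1×micro: 0; S2 reads c1=0 → after 1×micro: -1 ⇒ (c0=-1/8, c1=0, c2=-1)
macro 4: S0 reads c0=-1/8 → after 1×micro: -1/16; S1 reads c2=-1 → after 1×micro: -2; S2 reads c1=-2 → after 1×micro: 1 ⇒ (c0=-1/16, c1=-2, c2=1)
macro 5: S0 reads c0=-1/16 → after 1×micro: -1/32; S1 reads c2=1 → after 1×micro: 3; S2 reads c1=3 → after 1×micro: 4 ⇒ (c0=-1/32, c1=3, c2=4)
macro 6: S0 reads c0=-1/32 → after 1×micro: -1/64; S1 reads c2=4 → after 1×micro: 0; S2 reads c1=0 → after 1×micro: -1 ⇒ (c0=-1/64, c1=0, c2=-1)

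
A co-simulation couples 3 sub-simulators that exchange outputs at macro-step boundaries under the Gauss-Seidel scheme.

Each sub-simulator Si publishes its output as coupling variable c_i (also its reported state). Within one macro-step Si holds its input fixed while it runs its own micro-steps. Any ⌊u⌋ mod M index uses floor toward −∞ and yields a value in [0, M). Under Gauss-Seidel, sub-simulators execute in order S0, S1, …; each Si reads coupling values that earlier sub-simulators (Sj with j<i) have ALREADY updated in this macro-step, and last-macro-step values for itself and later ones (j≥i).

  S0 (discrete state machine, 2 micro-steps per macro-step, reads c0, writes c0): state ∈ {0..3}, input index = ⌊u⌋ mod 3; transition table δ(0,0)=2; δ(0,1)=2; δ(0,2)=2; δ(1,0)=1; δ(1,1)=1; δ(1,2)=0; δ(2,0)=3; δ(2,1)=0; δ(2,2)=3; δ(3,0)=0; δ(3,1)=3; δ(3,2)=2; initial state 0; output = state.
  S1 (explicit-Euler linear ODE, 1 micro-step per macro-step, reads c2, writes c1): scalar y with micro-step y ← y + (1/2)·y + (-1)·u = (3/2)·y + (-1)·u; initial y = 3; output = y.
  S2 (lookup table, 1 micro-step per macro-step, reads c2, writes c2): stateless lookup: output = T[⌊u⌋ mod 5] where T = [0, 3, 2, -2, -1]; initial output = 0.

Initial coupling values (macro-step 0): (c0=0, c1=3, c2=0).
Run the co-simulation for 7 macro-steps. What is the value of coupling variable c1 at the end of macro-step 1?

c1 at macro-step 1 = 9/2

macro 1: S0 reads c0=0 → after 2×micro: 3; S1 reads c2=0 → after 1×micro: 9/2; S2 reads c2=0 → after 1×micro: 0 ⇒ (c0=3, c1=9/2, c2=0)
macro 2: S0 reads c0=3 → after 2×micro: 2; S1 reads c2=0 → after 1×micro: 27/4; S2 reads c2=0 → after 1×micro: 0 ⇒ (c0=2, c1=27/4, c2=0)
macro 3: S0 reads c0=2 → after 2×micro: 2; S1 reads c2=0 → after 1×micro: 81/8; S2 reads c2=0 → after 1×micro: 0 ⇒ (c0=2, c1=81/8, c2=0)
macro 4: S0 reads c0=2 → after 2×micro: 2; S1 reads c2=0 → after 1×micro: 243/16; S2 reads c2=0 → after 1×micro: 0 ⇒ (c0=2, c1=243/16, c2=0)
macro 5: S0 reads c0=2 → after 2×micro: 2; S1 reads c2=0 → after 1×micro: 729/32; S2 reads c2=0 → after 1×micro: 0 ⇒ (c0=2, c1=729/32, c2=0)
macro 6: S0 reads c0=2 → after 2×micro: 2; S1 reads c2=0 → after 1×micro: 2187/64; S2 reads c2=0 → after 1×micro: 0 ⇒ (c0=2, c1=2187/64, c2=0)
macro 7: S0 reads c0=2 → after 2×micro: 2; S1 reads c2=0 → after 1×micro: 6561/128; S2 reads c2=0 → after 1×micro: 0 ⇒ (c0=2, c1=6561/128, c2=0)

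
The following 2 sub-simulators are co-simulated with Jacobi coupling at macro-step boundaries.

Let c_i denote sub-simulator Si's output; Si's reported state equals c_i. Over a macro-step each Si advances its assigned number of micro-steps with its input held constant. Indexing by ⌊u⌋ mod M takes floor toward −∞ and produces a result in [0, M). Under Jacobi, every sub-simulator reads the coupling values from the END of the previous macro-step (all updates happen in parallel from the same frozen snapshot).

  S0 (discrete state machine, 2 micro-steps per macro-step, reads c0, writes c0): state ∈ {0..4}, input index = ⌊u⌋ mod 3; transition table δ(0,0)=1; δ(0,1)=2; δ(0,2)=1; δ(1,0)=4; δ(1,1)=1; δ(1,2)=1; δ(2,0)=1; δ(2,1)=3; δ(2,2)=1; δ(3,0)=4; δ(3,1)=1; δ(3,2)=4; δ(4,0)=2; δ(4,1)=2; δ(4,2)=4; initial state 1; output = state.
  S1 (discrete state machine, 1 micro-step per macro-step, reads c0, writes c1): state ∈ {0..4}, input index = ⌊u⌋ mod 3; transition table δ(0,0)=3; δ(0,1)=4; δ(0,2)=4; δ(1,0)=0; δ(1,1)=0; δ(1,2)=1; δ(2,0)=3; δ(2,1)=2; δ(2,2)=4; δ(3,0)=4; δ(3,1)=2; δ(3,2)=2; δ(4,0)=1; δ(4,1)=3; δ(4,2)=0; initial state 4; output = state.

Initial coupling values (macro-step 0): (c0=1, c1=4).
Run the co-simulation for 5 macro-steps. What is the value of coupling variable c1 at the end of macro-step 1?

macro 1: S0 reads c0=1 → after 2×micro: 1; S1 reads c0=1 → after 1×micro: 3 ⇒ (c0=1, c1=3)
macro 2: S0 reads c0=1 → after 2×micro: 1; S1 reads c0=1 → after 1×micro: 2 ⇒ (c0=1, c1=2)
macro 3: S0 reads c0=1 → after 2×micro: 1; S1 reads c0=1 → after 1×micro: 2 ⇒ (c0=1, c1=2)
macro 4: S0 reads c0=1 → after 2×micro: 1; S1 reads c0=1 → after 1×micro: 2 ⇒ (c0=1, c1=2)
macro 5: S0 reads c0=1 → after 2×micro: 1; S1 reads c0=1 → after 1×micro: 2 ⇒ (c0=1, c1=2)

c1 at macro-step 1 = 3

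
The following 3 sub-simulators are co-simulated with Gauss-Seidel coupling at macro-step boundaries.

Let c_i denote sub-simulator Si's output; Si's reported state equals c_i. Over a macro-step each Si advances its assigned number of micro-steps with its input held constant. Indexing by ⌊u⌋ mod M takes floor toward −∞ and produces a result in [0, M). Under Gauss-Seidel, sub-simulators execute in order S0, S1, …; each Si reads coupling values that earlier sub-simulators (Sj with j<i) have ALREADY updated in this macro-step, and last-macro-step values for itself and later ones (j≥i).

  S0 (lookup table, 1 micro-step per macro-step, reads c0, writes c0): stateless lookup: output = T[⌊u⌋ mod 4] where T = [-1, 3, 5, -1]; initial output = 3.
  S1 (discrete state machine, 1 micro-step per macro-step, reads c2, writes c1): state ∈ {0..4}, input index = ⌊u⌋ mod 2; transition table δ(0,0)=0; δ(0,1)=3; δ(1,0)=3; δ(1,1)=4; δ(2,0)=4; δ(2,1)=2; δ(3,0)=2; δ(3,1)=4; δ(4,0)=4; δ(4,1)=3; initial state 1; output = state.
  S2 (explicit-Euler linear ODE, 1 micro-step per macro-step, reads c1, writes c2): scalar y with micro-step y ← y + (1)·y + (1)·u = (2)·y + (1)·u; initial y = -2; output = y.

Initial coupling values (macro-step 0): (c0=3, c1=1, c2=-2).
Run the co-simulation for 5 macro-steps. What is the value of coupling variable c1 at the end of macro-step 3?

c1 at macro-step 3 = 4

macro 1: S0 reads c0=3 → after 1×micro: -1; S1 reads c2=-2 → after 1×micro: 3; S2 reads c1=3 → after 1×micro: -1 ⇒ (c0=-1, c1=3, c2=-1)
macro 2: S0 reads c0=-1 → after 1×micro: -1; S1 reads c2=-1 → after 1×micro: 4; S2 reads c1=4 → after 1×micro: 2 ⇒ (c0=-1, c1=4, c2=2)
macro 3: S0 reads c0=-1 → after 1×micro: -1; S1 reads c2=2 → after 1×micro: 4; S2 reads c1=4 → after 1×micro: 8 ⇒ (c0=-1, c1=4, c2=8)
macro 4: S0 reads c0=-1 → after 1×micro: -1; S1 reads c2=8 → after 1×micro: 4; S2 reads c1=4 → after 1×micro: 20 ⇒ (c0=-1, c1=4, c2=20)
macro 5: S0 reads c0=-1 → after 1×micro: -1; S1 reads c2=20 → after 1×micro: 4; S2 reads c1=4 → after 1×micro: 44 ⇒ (c0=-1, c1=4, c2=44)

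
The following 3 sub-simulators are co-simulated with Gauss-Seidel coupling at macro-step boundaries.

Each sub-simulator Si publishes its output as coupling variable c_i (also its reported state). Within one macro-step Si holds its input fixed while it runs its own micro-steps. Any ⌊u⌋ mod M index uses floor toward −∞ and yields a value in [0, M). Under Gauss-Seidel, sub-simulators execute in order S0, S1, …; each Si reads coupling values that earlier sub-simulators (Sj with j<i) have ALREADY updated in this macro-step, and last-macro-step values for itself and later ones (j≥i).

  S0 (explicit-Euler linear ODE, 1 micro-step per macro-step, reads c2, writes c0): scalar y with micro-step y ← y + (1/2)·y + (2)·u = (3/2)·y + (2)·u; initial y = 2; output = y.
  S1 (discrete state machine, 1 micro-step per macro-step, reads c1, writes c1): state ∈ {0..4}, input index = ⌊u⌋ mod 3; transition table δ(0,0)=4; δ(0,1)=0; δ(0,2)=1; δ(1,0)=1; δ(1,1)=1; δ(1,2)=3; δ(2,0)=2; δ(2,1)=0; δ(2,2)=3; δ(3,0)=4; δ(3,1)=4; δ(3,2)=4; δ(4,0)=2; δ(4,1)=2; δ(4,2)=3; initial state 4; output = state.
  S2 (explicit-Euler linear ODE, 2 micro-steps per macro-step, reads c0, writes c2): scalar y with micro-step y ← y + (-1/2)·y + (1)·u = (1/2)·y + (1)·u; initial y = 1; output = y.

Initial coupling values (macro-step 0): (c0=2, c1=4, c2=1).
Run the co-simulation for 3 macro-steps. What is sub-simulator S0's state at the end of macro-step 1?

S0 state at macro-step 1 = 5

macro 1: S0 reads c2=1 → after 1×micro: 5; S1 reads c1=4 → after 1×micro: 2; S2 reads c0=5 → after 2×micro: 31/4 ⇒ (c0=5, c1=2, c2=31/4)
macro 2: S0 reads c2=31/4 → after 1×micro: 23; S1 reads c1=2 → after 1×micro: 3; S2 reads c0=23 → after 2×micro: 583/16 ⇒ (c0=23, c1=3, c2=583/16)
macro 3: S0 reads c2=583/16 → after 1×micro: 859/8; S1 reads c1=3 → after 1×micro: 4; S2 reads c0=859/8 → after 2×micro: 10891/64 ⇒ (c0=859/8, c1=4, c2=10891/64)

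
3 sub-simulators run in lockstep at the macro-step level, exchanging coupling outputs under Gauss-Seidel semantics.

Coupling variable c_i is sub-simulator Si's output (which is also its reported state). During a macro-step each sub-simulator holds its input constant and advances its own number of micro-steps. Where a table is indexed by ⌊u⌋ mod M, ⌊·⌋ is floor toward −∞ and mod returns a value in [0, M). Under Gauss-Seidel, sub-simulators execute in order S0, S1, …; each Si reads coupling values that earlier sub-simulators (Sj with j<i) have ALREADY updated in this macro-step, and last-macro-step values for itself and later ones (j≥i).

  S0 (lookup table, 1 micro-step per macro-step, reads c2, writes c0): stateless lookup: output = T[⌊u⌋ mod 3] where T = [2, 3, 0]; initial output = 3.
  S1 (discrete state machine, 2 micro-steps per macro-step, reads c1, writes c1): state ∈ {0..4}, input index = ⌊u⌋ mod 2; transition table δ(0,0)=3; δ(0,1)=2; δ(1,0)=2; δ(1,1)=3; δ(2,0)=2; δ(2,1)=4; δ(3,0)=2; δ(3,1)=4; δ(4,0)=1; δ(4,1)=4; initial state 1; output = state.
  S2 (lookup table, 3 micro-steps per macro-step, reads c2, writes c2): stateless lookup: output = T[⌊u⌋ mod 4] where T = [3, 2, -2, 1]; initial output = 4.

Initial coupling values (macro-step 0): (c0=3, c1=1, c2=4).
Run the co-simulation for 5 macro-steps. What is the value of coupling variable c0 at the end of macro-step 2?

c0 at macro-step 2 = 2

macro 1: S0 reads c2=4 → after 1×micro: 3; S1 reads c1=1 → after 2×micro: 4; S2 reads c2=4 → after 3×micro: 3 ⇒ (c0=3, c1=4, c2=3)
macro 2: S0 reads c2=3 → after 1×micro: 2; S1 reads c1=4 → after 2×micro: 2; S2 reads c2=3 → after 3×micro: 1 ⇒ (c0=2, c1=2, c2=1)
macro 3: S0 reads c2=1 → after 1×micro: 3; S1 reads c1=2 → after 2×micro: 2; S2 reads c2=1 → after 3×micro: 2 ⇒ (c0=3, c1=2, c2=2)
macro 4: S0 reads c2=2 → after 1×micro: 0; S1 reads c1=2 → after 2×micro: 2; S2 reads c2=2 → after 3×micro: -2 ⇒ (c0=0, c1=2, c2=-2)
macro 5: S0 reads c2=-2 → after 1×micro: 3; S1 reads c1=2 → after 2×micro: 2; S2 reads c2=-2 → after 3×micro: -2 ⇒ (c0=3, c1=2, c2=-2)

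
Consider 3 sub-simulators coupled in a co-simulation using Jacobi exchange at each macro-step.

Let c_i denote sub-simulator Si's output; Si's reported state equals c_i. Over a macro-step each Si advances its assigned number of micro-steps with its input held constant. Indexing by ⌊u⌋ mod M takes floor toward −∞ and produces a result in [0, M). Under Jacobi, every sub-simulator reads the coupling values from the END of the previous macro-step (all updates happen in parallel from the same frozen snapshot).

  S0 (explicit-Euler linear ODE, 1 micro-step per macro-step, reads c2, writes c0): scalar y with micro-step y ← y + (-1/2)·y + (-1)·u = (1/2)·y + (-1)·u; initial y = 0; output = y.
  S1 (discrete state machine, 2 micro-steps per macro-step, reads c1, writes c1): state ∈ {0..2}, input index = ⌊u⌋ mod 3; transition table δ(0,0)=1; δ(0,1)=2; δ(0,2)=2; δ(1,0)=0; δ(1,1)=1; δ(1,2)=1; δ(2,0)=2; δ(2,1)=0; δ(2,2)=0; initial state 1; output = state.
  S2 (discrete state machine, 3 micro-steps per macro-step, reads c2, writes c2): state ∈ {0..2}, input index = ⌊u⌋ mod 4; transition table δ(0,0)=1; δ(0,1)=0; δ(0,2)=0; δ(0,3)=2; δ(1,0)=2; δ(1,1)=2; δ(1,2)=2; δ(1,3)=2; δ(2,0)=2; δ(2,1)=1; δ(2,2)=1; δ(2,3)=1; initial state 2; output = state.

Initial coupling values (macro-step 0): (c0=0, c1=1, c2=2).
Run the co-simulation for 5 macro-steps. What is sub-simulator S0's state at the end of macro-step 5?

S0 state at macro-step 5 = -13/4

macro 1: S0 reads c2=2 → after 1×micro: -2; S1 reads c1=1 → after 2×micro: 1; S2 reads c2=2 → after 3×micro: 1 ⇒ (c0=-2, c1=1, c2=1)
macro 2: S0 reads c2=1 → after 1×micro: -2; S1 reads c1=1 → after 2×micro: 1; S2 reads c2=1 → after 3×micro: 2 ⇒ (c0=-2, c1=1, c2=2)
macro 3: S0 reads c2=2 → after 1×micro: -3; S1 reads c1=1 → after 2×micro: 1; S2 reads c2=2 → after 3×micro: 1 ⇒ (c0=-3, c1=1, c2=1)
macro 4: S0 reads c2=1 → after 1×micro: -5/2; S1 reads c1=1 → after 2×micro: 1; S2 reads c2=1 → after 3×micro: 2 ⇒ (c0=-5/2, c1=1, c2=2)
macro 5: S0 reads c2=2 → after 1×micro: -13/4; S1 reads c1=1 → after 2×micro: 1; S2 reads c2=2 → after 3×micro: 1 ⇒ (c0=-13/4, c1=1, c2=1)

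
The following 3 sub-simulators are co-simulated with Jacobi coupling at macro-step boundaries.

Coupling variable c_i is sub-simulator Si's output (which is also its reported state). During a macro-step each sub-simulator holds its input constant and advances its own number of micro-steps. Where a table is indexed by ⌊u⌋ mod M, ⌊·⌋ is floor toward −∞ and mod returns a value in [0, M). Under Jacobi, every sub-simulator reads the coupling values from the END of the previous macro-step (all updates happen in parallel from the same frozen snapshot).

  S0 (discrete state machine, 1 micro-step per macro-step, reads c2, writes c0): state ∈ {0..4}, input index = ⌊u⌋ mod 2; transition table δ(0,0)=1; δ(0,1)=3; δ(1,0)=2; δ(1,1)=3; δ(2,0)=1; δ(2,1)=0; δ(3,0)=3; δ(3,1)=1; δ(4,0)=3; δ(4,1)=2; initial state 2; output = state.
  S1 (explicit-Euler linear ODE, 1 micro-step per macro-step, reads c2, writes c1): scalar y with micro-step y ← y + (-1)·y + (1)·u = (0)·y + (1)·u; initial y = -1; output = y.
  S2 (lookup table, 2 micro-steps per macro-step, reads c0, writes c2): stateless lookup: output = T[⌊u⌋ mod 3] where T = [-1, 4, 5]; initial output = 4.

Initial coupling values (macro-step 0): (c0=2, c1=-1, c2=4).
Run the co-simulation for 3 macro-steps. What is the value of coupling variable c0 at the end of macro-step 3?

macro 1: S0 reads c2=4 → after 1×micro: 1; S1 reads c2=4 → after 1×micro: 4; S2 reads c0=2 → after 2×micro: 5 ⇒ (c0=1, c1=4, c2=5)
macro 2: S0 reads c2=5 → after 1×micro: 3; S1 reads c2=5 → after 1×micro: 5; S2 reads c0=1 → after 2×micro: 4 ⇒ (c0=3, c1=5, c2=4)
macro 3: S0 reads c2=4 → after 1×micro: 3; S1 reads c2=4 → after 1×micro: 4; S2 reads c0=3 → after 2×micro: -1 ⇒ (c0=3, c1=4, c2=-1)

c0 at macro-step 3 = 3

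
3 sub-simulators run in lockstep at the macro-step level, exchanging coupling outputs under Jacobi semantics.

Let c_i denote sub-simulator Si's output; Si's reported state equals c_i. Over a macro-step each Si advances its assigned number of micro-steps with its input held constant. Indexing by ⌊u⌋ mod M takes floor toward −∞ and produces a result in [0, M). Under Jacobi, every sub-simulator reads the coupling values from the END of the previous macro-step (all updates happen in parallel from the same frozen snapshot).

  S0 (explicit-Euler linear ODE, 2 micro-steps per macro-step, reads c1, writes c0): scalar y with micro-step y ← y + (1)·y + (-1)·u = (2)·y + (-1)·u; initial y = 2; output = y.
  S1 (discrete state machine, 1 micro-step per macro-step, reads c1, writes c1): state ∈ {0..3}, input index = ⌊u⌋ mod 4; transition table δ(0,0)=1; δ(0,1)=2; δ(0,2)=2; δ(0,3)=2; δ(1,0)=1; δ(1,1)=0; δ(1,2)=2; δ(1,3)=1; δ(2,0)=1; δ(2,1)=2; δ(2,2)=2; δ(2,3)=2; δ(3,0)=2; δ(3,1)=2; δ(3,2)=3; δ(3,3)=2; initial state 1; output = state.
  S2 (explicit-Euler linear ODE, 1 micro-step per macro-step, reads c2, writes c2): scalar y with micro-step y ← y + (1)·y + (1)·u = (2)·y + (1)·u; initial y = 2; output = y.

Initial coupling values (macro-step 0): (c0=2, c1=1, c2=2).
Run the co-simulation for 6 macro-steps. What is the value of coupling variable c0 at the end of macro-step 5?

macro 1: S0 reads c1=1 → after 2×micro: 5; S1 reads c1=1 → after 1×micro: 0; S2 reads c2=2 → after 1×micro: 6 ⇒ (c0=5, c1=0, c2=6)
macro 2: S0 reads c1=0 → after 2×micro: 20; S1 reads c1=0 → after 1×micro: 1; S2 reads c2=6 → after 1×micro: 18 ⇒ (c0=20, c1=1, c2=18)
macro 3: S0 reads c1=1 → after 2×micro: 77; S1 reads c1=1 → after 1×micro: 0; S2 reads c2=18 → after 1×micro: 54 ⇒ (c0=77, c1=0, c2=54)
macro 4: S0 reads c1=0 → after 2×micro: 308; S1 reads c1=0 → after 1×micro: 1; S2 reads c2=54 → after 1×micro: 162 ⇒ (c0=308, c1=1, c2=162)
macro 5: S0 reads c1=1 → after 2×micro: 1229; S1 reads c1=1 → after 1×micro: 0; S2 reads c2=162 → after 1×micro: 486 ⇒ (c0=1229, c1=0, c2=486)
macro 6: S0 reads c1=0 → after 2×micro: 4916; S1 reads c1=0 → after 1×micro: 1; S2 reads c2=486 → after 1×micro: 1458 ⇒ (c0=4916, c1=1, c2=1458)

c0 at macro-step 5 = 1229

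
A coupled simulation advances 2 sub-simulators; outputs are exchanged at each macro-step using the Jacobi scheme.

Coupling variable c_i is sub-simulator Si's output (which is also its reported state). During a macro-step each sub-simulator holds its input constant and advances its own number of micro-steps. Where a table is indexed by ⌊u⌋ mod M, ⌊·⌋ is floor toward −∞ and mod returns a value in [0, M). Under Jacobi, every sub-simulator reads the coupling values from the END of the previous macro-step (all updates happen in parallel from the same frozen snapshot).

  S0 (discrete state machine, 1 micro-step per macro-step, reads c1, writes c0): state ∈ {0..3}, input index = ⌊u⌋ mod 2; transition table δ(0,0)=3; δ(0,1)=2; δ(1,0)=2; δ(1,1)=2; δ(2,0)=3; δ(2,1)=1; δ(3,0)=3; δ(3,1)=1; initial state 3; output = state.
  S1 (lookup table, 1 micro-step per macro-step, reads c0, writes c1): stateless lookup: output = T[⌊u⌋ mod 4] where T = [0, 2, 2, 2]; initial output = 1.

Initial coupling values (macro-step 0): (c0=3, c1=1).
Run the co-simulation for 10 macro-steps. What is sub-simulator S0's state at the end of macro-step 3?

macro 1: S0 reads c1=1 → after 1×micro: 1; S1 reads c0=3 → after 1×micro: 2 ⇒ (c0=1, c1=2)
macro 2: S0 reads c1=2 → after 1×micro: 2; S1 reads c0=1 → after 1×micro: 2 ⇒ (c0=2, c1=2)
macro 3: S0 reads c1=2 → after 1×micro: 3; S1 reads c0=2 → after 1×micro: 2 ⇒ (c0=3, c1=2)
macro 4: S0 reads c1=2 → after 1×micro: 3; S1 reads c0=3 → after 1×micro: 2 ⇒ (c0=3, c1=2)
macro 5: S0 reads c1=2 → after 1×micro: 3; S1 reads c0=3 → after 1×micro: 2 ⇒ (c0=3, c1=2)
macro 6: S0 reads c1=2 → after 1×micro: 3; S1 reads c0=3 → after 1×micro: 2 ⇒ (c0=3, c1=2)
macro 7: S0 reads c1=2 → after 1×micro: 3; S1 reads c0=3 → after 1×micro: 2 ⇒ (c0=3, c1=2)
macro 8: S0 reads c1=2 → after 1×micro: 3; S1 reads c0=3 → after 1×micro: 2 ⇒ (c0=3, c1=2)
macro 9: S0 reads c1=2 → after 1×micro: 3; S1 reads c0=3 → after 1×micro: 2 ⇒ (c0=3, c1=2)
macro 10: S0 reads c1=2 → after 1×micro: 3; S1 reads c0=3 → after 1×micro: 2 ⇒ (c0=3, c1=2)

S0 state at macro-step 3 = 3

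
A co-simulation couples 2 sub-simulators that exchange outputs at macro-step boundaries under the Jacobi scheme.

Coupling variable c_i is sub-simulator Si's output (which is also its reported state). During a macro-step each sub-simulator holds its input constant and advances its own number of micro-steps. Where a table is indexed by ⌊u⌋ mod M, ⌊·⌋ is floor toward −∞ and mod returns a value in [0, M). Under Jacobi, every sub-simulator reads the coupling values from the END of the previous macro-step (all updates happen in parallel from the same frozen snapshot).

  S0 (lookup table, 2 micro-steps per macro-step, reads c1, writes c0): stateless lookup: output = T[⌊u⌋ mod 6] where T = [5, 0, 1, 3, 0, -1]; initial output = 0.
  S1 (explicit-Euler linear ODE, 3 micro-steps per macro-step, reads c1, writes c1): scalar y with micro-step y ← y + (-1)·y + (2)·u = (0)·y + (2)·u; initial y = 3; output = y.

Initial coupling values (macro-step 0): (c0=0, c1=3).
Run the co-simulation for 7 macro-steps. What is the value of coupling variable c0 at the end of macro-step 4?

c0 at macro-step 4 = 5

macro 1: S0 reads c1=3 → after 2×micro: 3; S1 reads c1=3 → after 3×micro: 6 ⇒ (c0=3, c1=6)
macro 2: S0 reads c1=6 → after 2×micro: 5; S1 reads c1=6 → after 3×micro: 12 ⇒ (c0=5, c1=12)
macro 3: S0 reads c1=12 → after 2×micro: 5; S1 reads c1=12 → after 3×micro: 24 ⇒ (c0=5, c1=24)
macro 4: S0 reads c1=24 → after 2×micro: 5; S1 reads c1=24 → after 3×micro: 48 ⇒ (c0=5, c1=48)
macro 5: S0 reads c1=48 → after 2×micro: 5; S1 reads c1=48 → after 3×micro: 96 ⇒ (c0=5, c1=96)
macro 6: S0 reads c1=96 → after 2×micro: 5; S1 reads c1=96 → after 3×micro: 192 ⇒ (c0=5, c1=192)
macro 7: S0 reads c1=192 → after 2×micro: 5; S1 reads c1=192 → after 3×micro: 384 ⇒ (c0=5, c1=384)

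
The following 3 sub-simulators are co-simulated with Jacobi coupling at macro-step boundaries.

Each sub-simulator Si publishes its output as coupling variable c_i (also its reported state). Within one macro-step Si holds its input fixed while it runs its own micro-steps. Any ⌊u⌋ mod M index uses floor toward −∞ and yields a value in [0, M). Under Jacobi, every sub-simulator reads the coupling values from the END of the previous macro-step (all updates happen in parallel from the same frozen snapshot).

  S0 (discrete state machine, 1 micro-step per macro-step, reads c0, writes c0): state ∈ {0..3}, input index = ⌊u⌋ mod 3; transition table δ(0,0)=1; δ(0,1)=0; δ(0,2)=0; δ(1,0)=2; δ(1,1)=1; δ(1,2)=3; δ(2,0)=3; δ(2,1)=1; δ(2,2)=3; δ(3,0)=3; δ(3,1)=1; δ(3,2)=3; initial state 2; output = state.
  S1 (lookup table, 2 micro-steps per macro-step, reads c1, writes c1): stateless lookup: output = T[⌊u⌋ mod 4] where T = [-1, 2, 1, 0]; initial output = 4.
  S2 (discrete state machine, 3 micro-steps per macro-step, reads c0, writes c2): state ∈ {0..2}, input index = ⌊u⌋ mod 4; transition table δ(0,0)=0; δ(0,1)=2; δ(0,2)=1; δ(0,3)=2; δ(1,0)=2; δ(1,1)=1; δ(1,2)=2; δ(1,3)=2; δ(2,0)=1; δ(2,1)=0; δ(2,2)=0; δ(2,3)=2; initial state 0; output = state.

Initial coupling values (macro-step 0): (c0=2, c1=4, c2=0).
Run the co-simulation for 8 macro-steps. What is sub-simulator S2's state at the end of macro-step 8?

S2 state at macro-step 8 = 2

macro 1: S0 reads c0=2 → after 1×micro: 3; S1 reads c1=4 → after 2×micro: -1; S2 reads c0=2 → after 3×micro: 0 ⇒ (c0=3, c1=-1, c2=0)
macro 2: S0 reads c0=3 → after 1×micro: 3; S1 reads c1=-1 → after 2×micro: 0; S2 reads c0=3 → after 3×micro: 2 ⇒ (c0=3, c1=0, c2=2)
macro 3: S0 reads c0=3 → after 1×micro: 3; S1 reads c1=0 → after 2×micro: -1; S2 reads c0=3 → after 3×micro: 2 ⇒ (c0=3, c1=-1, c2=2)
macro 4: S0 reads c0=3 → after 1×micro: 3; S1 reads c1=-1 → after 2×micro: 0; S2 reads c0=3 → after 3×micro: 2 ⇒ (c0=3, c1=0, c2=2)
macro 5: S0 reads c0=3 → after 1×micro: 3; S1 reads c1=0 → after 2×micro: -1; S2 reads c0=3 → after 3×micro: 2 ⇒ (c0=3, c1=-1, c2=2)
macro 6: S0 reads c0=3 → after 1×micro: 3; S1 reads c1=-1 → after 2×micro: 0; S2 reads c0=3 → after 3×micro: 2 ⇒ (c0=3, c1=0, c2=2)
macro 7: S0 reads c0=3 → after 1×micro: 3; S1 reads c1=0 → after 2×micro: -1; S2 reads c0=3 → after 3×micro: 2 ⇒ (c0=3, c1=-1, c2=2)
macro 8: S0 reads c0=3 → after 1×micro: 3; S1 reads c1=-1 → after 2×micro: 0; S2 reads c0=3 → after 3×micro: 2 ⇒ (c0=3, c1=0, c2=2)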